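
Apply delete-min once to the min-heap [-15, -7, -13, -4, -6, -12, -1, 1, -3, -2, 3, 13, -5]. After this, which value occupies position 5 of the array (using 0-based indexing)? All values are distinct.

-5

remove root -15; move last element -5 to root → [-5, -7, -13, -4, -6, -12, -1, 1, -3, -2, 3, 13]
-5 vs smaller child -13 at index 2, swap → [-13, -7, -5, -4, -6, -12, -1, 1, -3, -2, 3, 13]
-5 vs smaller child -12 at index 5, swap → [-13, -7, -12, -4, -6, -5, -1, 1, -3, -2, 3, 13]
resulting array: [-13, -7, -12, -4, -6, -5, -1, 1, -3, -2, 3, 13]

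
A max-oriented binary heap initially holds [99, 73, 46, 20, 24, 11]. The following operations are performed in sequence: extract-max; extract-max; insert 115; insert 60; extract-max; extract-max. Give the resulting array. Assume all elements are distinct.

[46, 24, 11, 20]

extract-max → returns 99:
  remove root 99; move last element 11 to root → [11, 73, 46, 20, 24]
  11 vs larger child 73 at index 1, swap → [73, 11, 46, 20, 24]
  11 vs larger child 24 at index 4, swap → [73, 24, 46, 20, 11]
extract-max → returns 73:
  remove root 73; move last element 11 to root → [11, 24, 46, 20]
  11 vs larger child 46 at index 2, swap → [46, 24, 11, 20]
insert 115:
  append 115 at index 4 → [46, 24, 11, 20, 115]
  115 > parent 24 at index 1, swap → [46, 115, 11, 20, 24]
  115 > parent 46 at index 0, swap → [115, 46, 11, 20, 24]
insert 60:
  append 60 at index 5 → [115, 46, 11, 20, 24, 60]
  60 > parent 11 at index 2, swap → [115, 46, 60, 20, 24, 11]
extract-max → returns 115:
  remove root 115; move last element 11 to root → [11, 46, 60, 20, 24]
  11 vs larger child 60 at index 2, swap → [60, 46, 11, 20, 24]
extract-max → returns 60:
  remove root 60; move last element 24 to root → [24, 46, 11, 20]
  24 vs larger child 46 at index 1, swap → [46, 24, 11, 20]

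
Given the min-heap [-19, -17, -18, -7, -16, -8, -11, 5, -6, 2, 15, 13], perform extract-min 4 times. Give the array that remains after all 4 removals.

[-11, -7, -8, -6, 2, 15, 13, 5]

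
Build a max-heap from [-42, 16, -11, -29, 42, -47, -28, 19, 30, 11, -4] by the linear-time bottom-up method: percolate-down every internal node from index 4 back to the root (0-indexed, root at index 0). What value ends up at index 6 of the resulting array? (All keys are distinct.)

sift down from index 4: already satisfies heap property
sift down from index 3:
  -29 vs larger child 30 at index 8, swap → [-42, 16, -11, 30, 42, -47, -28, 19, -29, 11, -4]
sift down from index 2: already satisfies heap property
sift down from index 1:
  16 vs larger child 42 at index 4, swap → [-42, 42, -11, 30, 16, -47, -28, 19, -29, 11, -4]
sift down from index 0:
  -42 vs larger child 42 at index 1, swap → [42, -42, -11, 30, 16, -47, -28, 19, -29, 11, -4]
  -42 vs larger child 30 at index 3, swap → [42, 30, -11, -42, 16, -47, -28, 19, -29, 11, -4]
  -42 vs larger child 19 at index 7, swap → [42, 30, -11, 19, 16, -47, -28, -42, -29, 11, -4]
resulting array: [42, 30, -11, 19, 16, -47, -28, -42, -29, 11, -4]

-28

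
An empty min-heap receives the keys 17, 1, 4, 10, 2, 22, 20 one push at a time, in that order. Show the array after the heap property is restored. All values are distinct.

[1, 2, 4, 17, 10, 22, 20]

Insert 17:
  append 17 at index 0 → [17] (no swap needed)
Insert 1:
  append 1 at index 1 → [17, 1]
  1 < parent 17 at index 0, swap → [1, 17]
Insert 4:
  append 4 at index 2 → [1, 17, 4] (no swap needed)
Insert 10:
  append 10 at index 3 → [1, 17, 4, 10]
  10 < parent 17 at index 1, swap → [1, 10, 4, 17]
Insert 2:
  append 2 at index 4 → [1, 10, 4, 17, 2]
  2 < parent 10 at index 1, swap → [1, 2, 4, 17, 10]
Insert 22:
  append 22 at index 5 → [1, 2, 4, 17, 10, 22] (no swap needed)
Insert 20:
  append 20 at index 6 → [1, 2, 4, 17, 10, 22, 20] (no swap needed)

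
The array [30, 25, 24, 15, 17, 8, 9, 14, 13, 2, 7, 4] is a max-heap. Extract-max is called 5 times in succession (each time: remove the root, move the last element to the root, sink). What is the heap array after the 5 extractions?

extract-max #1 returns 30:
  remove root 30; move last element 4 to root → [4, 25, 24, 15, 17, 8, 9, 14, 13, 2, 7]
  4 vs larger child 25 at index 1, swap → [25, 4, 24, 15, 17, 8, 9, 14, 13, 2, 7]
  4 vs larger child 17 at index 4, swap → [25, 17, 24, 15, 4, 8, 9, 14, 13, 2, 7]
  4 vs larger child 7 at index 10, swap → [25, 17, 24, 15, 7, 8, 9, 14, 13, 2, 4]
extract-max #2 returns 25:
  remove root 25; move last element 4 to root → [4, 17, 24, 15, 7, 8, 9, 14, 13, 2]
  4 vs larger child 24 at index 2, swap → [24, 17, 4, 15, 7, 8, 9, 14, 13, 2]
  4 vs larger child 9 at index 6, swap → [24, 17, 9, 15, 7, 8, 4, 14, 13, 2]
extract-max #3 returns 24:
  remove root 24; move last element 2 to root → [2, 17, 9, 15, 7, 8, 4, 14, 13]
  2 vs larger child 17 at index 1, swap → [17, 2, 9, 15, 7, 8, 4, 14, 13]
  2 vs larger child 15 at index 3, swap → [17, 15, 9, 2, 7, 8, 4, 14, 13]
  2 vs larger child 14 at index 7, swap → [17, 15, 9, 14, 7, 8, 4, 2, 13]
extract-max #4 returns 17:
  remove root 17; move last element 13 to root → [13, 15, 9, 14, 7, 8, 4, 2]
  13 vs larger child 15 at index 1, swap → [15, 13, 9, 14, 7, 8, 4, 2]
  13 vs larger child 14 at index 3, swap → [15, 14, 9, 13, 7, 8, 4, 2]
extract-max #5 returns 15:
  remove root 15; move last element 2 to root → [2, 14, 9, 13, 7, 8, 4]
  2 vs larger child 14 at index 1, swap → [14, 2, 9, 13, 7, 8, 4]
  2 vs larger child 13 at index 3, swap → [14, 13, 9, 2, 7, 8, 4]

[14, 13, 9, 2, 7, 8, 4]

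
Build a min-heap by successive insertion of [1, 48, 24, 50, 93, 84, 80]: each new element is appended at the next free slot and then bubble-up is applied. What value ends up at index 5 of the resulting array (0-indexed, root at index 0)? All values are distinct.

84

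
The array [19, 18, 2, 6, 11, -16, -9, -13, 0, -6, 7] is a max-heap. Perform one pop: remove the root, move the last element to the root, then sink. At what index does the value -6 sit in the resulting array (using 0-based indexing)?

remove root 19; move last element 7 to root → [7, 18, 2, 6, 11, -16, -9, -13, 0, -6]
7 vs larger child 18 at index 1, swap → [18, 7, 2, 6, 11, -16, -9, -13, 0, -6]
7 vs larger child 11 at index 4, swap → [18, 11, 2, 6, 7, -16, -9, -13, 0, -6]
resulting array: [18, 11, 2, 6, 7, -16, -9, -13, 0, -6]

9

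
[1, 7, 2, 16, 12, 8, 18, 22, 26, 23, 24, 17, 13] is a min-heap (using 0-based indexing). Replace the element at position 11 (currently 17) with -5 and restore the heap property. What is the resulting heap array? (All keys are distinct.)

[-5, 7, 1, 16, 12, 2, 18, 22, 26, 23, 24, 8, 13]

set index 11 from 17 to -5 → [1, 7, 2, 16, 12, 8, 18, 22, 26, 23, 24, -5, 13]
-5 < parent 8 at index 5, swap → [1, 7, 2, 16, 12, -5, 18, 22, 26, 23, 24, 8, 13]
-5 < parent 2 at index 2, swap → [1, 7, -5, 16, 12, 2, 18, 22, 26, 23, 24, 8, 13]
-5 < parent 1 at index 0, swap → [-5, 7, 1, 16, 12, 2, 18, 22, 26, 23, 24, 8, 13]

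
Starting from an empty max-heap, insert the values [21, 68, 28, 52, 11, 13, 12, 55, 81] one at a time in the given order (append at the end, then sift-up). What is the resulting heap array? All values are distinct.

Insert 21:
  append 21 at index 0 → [21] (no swap needed)
Insert 68:
  append 68 at index 1 → [21, 68]
  68 > parent 21 at index 0, swap → [68, 21]
Insert 28:
  append 28 at index 2 → [68, 21, 28] (no swap needed)
Insert 52:
  append 52 at index 3 → [68, 21, 28, 52]
  52 > parent 21 at index 1, swap → [68, 52, 28, 21]
Insert 11:
  append 11 at index 4 → [68, 52, 28, 21, 11] (no swap needed)
Insert 13:
  append 13 at index 5 → [68, 52, 28, 21, 11, 13] (no swap needed)
Insert 12:
  append 12 at index 6 → [68, 52, 28, 21, 11, 13, 12] (no swap needed)
Insert 55:
  append 55 at index 7 → [68, 52, 28, 21, 11, 13, 12, 55]
  55 > parent 21 at index 3, swap → [68, 52, 28, 55, 11, 13, 12, 21]
  55 > parent 52 at index 1, swap → [68, 55, 28, 52, 11, 13, 12, 21]
Insert 81:
  append 81 at index 8 → [68, 55, 28, 52, 11, 13, 12, 21, 81]
  81 > parent 52 at index 3, swap → [68, 55, 28, 81, 11, 13, 12, 21, 52]
  81 > parent 55 at index 1, swap → [68, 81, 28, 55, 11, 13, 12, 21, 52]
  81 > parent 68 at index 0, swap → [81, 68, 28, 55, 11, 13, 12, 21, 52]

[81, 68, 28, 55, 11, 13, 12, 21, 52]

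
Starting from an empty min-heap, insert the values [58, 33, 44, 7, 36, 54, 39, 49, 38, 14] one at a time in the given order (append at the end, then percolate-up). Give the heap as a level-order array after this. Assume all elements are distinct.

Insert 58:
  append 58 at index 0 → [58] (no swap needed)
Insert 33:
  append 33 at index 1 → [58, 33]
  33 < parent 58 at index 0, swap → [33, 58]
Insert 44:
  append 44 at index 2 → [33, 58, 44] (no swap needed)
Insert 7:
  append 7 at index 3 → [33, 58, 44, 7]
  7 < parent 58 at index 1, swap → [33, 7, 44, 58]
  7 < parent 33 at index 0, swap → [7, 33, 44, 58]
Insert 36:
  append 36 at index 4 → [7, 33, 44, 58, 36] (no swap needed)
Insert 54:
  append 54 at index 5 → [7, 33, 44, 58, 36, 54] (no swap needed)
Insert 39:
  append 39 at index 6 → [7, 33, 44, 58, 36, 54, 39]
  39 < parent 44 at index 2, swap → [7, 33, 39, 58, 36, 54, 44]
Insert 49:
  append 49 at index 7 → [7, 33, 39, 58, 36, 54, 44, 49]
  49 < parent 58 at index 3, swap → [7, 33, 39, 49, 36, 54, 44, 58]
Insert 38:
  append 38 at index 8 → [7, 33, 39, 49, 36, 54, 44, 58, 38]
  38 < parent 49 at index 3, swap → [7, 33, 39, 38, 36, 54, 44, 58, 49]
Insert 14:
  append 14 at index 9 → [7, 33, 39, 38, 36, 54, 44, 58, 49, 14]
  14 < parent 36 at index 4, swap → [7, 33, 39, 38, 14, 54, 44, 58, 49, 36]
  14 < parent 33 at index 1, swap → [7, 14, 39, 38, 33, 54, 44, 58, 49, 36]

[7, 14, 39, 38, 33, 54, 44, 58, 49, 36]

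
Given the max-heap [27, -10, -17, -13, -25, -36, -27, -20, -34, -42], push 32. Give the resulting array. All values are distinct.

append 32 at index 10 → [27, -10, -17, -13, -25, -36, -27, -20, -34, -42, 32]
32 > parent -25 at index 4, swap → [27, -10, -17, -13, 32, -36, -27, -20, -34, -42, -25]
32 > parent -10 at index 1, swap → [27, 32, -17, -13, -10, -36, -27, -20, -34, -42, -25]
32 > parent 27 at index 0, swap → [32, 27, -17, -13, -10, -36, -27, -20, -34, -42, -25]

[32, 27, -17, -13, -10, -36, -27, -20, -34, -42, -25]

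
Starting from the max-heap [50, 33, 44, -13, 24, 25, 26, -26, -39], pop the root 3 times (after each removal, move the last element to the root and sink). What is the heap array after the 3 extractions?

[26, 24, 25, -13, -26, -39]

extract-max #1 returns 50:
  remove root 50; move last element -39 to root → [-39, 33, 44, -13, 24, 25, 26, -26]
  -39 vs larger child 44 at index 2, swap → [44, 33, -39, -13, 24, 25, 26, -26]
  -39 vs larger child 26 at index 6, swap → [44, 33, 26, -13, 24, 25, -39, -26]
extract-max #2 returns 44:
  remove root 44; move last element -26 to root → [-26, 33, 26, -13, 24, 25, -39]
  -26 vs larger child 33 at index 1, swap → [33, -26, 26, -13, 24, 25, -39]
  -26 vs larger child 24 at index 4, swap → [33, 24, 26, -13, -26, 25, -39]
extract-max #3 returns 33:
  remove root 33; move last element -39 to root → [-39, 24, 26, -13, -26, 25]
  -39 vs larger child 26 at index 2, swap → [26, 24, -39, -13, -26, 25]
  -39 vs only child 25 at index 5, swap → [26, 24, 25, -13, -26, -39]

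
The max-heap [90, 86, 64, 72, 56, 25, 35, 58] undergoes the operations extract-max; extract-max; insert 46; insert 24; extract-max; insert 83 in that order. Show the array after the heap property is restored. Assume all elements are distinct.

[83, 64, 46, 58, 56, 25, 24, 35]

extract-max → returns 90:
  remove root 90; move last element 58 to root → [58, 86, 64, 72, 56, 25, 35]
  58 vs larger child 86 at index 1, swap → [86, 58, 64, 72, 56, 25, 35]
  58 vs larger child 72 at index 3, swap → [86, 72, 64, 58, 56, 25, 35]
extract-max → returns 86:
  remove root 86; move last element 35 to root → [35, 72, 64, 58, 56, 25]
  35 vs larger child 72 at index 1, swap → [72, 35, 64, 58, 56, 25]
  35 vs larger child 58 at index 3, swap → [72, 58, 64, 35, 56, 25]
insert 46:
  append 46 at index 6 → [72, 58, 64, 35, 56, 25, 46] (no swap needed)
insert 24:
  append 24 at index 7 → [72, 58, 64, 35, 56, 25, 46, 24] (no swap needed)
extract-max → returns 72:
  remove root 72; move last element 24 to root → [24, 58, 64, 35, 56, 25, 46]
  24 vs larger child 64 at index 2, swap → [64, 58, 24, 35, 56, 25, 46]
  24 vs larger child 46 at index 6, swap → [64, 58, 46, 35, 56, 25, 24]
insert 83:
  append 83 at index 7 → [64, 58, 46, 35, 56, 25, 24, 83]
  83 > parent 35 at index 3, swap → [64, 58, 46, 83, 56, 25, 24, 35]
  83 > parent 58 at index 1, swap → [64, 83, 46, 58, 56, 25, 24, 35]
  83 > parent 64 at index 0, swap → [83, 64, 46, 58, 56, 25, 24, 35]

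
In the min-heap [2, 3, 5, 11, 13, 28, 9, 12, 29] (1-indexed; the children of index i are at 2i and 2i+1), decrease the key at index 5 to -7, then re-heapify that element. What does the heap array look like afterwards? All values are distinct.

set index 5 from 13 to -7 → [2, 3, 5, 11, -7, 28, 9, 12, 29]
-7 < parent 3 at index 2, swap → [2, -7, 5, 11, 3, 28, 9, 12, 29]
-7 < parent 2 at index 1, swap → [-7, 2, 5, 11, 3, 28, 9, 12, 29]

[-7, 2, 5, 11, 3, 28, 9, 12, 29]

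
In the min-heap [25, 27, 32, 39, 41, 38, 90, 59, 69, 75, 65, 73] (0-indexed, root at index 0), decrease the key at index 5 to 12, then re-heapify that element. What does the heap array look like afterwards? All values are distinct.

set index 5 from 38 to 12 → [25, 27, 32, 39, 41, 12, 90, 59, 69, 75, 65, 73]
12 < parent 32 at index 2, swap → [25, 27, 12, 39, 41, 32, 90, 59, 69, 75, 65, 73]
12 < parent 25 at index 0, swap → [12, 27, 25, 39, 41, 32, 90, 59, 69, 75, 65, 73]

[12, 27, 25, 39, 41, 32, 90, 59, 69, 75, 65, 73]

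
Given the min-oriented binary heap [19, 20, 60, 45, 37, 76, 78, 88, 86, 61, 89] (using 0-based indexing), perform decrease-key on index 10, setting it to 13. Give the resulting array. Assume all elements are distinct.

set index 10 from 89 to 13 → [19, 20, 60, 45, 37, 76, 78, 88, 86, 61, 13]
13 < parent 37 at index 4, swap → [19, 20, 60, 45, 13, 76, 78, 88, 86, 61, 37]
13 < parent 20 at index 1, swap → [19, 13, 60, 45, 20, 76, 78, 88, 86, 61, 37]
13 < parent 19 at index 0, swap → [13, 19, 60, 45, 20, 76, 78, 88, 86, 61, 37]

[13, 19, 60, 45, 20, 76, 78, 88, 86, 61, 37]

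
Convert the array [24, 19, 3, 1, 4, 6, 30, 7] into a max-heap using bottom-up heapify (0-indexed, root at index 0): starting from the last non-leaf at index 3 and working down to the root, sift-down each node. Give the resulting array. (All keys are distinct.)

[30, 19, 24, 7, 4, 6, 3, 1]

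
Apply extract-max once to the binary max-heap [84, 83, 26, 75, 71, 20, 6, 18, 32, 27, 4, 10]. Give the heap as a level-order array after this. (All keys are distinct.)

remove root 84; move last element 10 to root → [10, 83, 26, 75, 71, 20, 6, 18, 32, 27, 4]
10 vs larger child 83 at index 1, swap → [83, 10, 26, 75, 71, 20, 6, 18, 32, 27, 4]
10 vs larger child 75 at index 3, swap → [83, 75, 26, 10, 71, 20, 6, 18, 32, 27, 4]
10 vs larger child 32 at index 8, swap → [83, 75, 26, 32, 71, 20, 6, 18, 10, 27, 4]

[83, 75, 26, 32, 71, 20, 6, 18, 10, 27, 4]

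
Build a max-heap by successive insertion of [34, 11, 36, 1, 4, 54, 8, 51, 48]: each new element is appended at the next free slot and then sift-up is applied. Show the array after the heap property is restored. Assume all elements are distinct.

Insert 34:
  append 34 at index 0 → [34] (no swap needed)
Insert 11:
  append 11 at index 1 → [34, 11] (no swap needed)
Insert 36:
  append 36 at index 2 → [34, 11, 36]
  36 > parent 34 at index 0, swap → [36, 11, 34]
Insert 1:
  append 1 at index 3 → [36, 11, 34, 1] (no swap needed)
Insert 4:
  append 4 at index 4 → [36, 11, 34, 1, 4] (no swap needed)
Insert 54:
  append 54 at index 5 → [36, 11, 34, 1, 4, 54]
  54 > parent 34 at index 2, swap → [36, 11, 54, 1, 4, 34]
  54 > parent 36 at index 0, swap → [54, 11, 36, 1, 4, 34]
Insert 8:
  append 8 at index 6 → [54, 11, 36, 1, 4, 34, 8] (no swap needed)
Insert 51:
  append 51 at index 7 → [54, 11, 36, 1, 4, 34, 8, 51]
  51 > parent 1 at index 3, swap → [54, 11, 36, 51, 4, 34, 8, 1]
  51 > parent 11 at index 1, swap → [54, 51, 36, 11, 4, 34, 8, 1]
Insert 48:
  append 48 at index 8 → [54, 51, 36, 11, 4, 34, 8, 1, 48]
  48 > parent 11 at index 3, swap → [54, 51, 36, 48, 4, 34, 8, 1, 11]

[54, 51, 36, 48, 4, 34, 8, 1, 11]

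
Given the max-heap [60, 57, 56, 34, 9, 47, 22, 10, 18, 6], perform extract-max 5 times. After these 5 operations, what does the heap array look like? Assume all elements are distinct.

[22, 18, 6, 10, 9]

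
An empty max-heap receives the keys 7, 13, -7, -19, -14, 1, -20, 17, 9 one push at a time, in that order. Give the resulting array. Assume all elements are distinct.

Insert 7:
  append 7 at index 0 → [7] (no swap needed)
Insert 13:
  append 13 at index 1 → [7, 13]
  13 > parent 7 at index 0, swap → [13, 7]
Insert -7:
  append -7 at index 2 → [13, 7, -7] (no swap needed)
Insert -19:
  append -19 at index 3 → [13, 7, -7, -19] (no swap needed)
Insert -14:
  append -14 at index 4 → [13, 7, -7, -19, -14] (no swap needed)
Insert 1:
  append 1 at index 5 → [13, 7, -7, -19, -14, 1]
  1 > parent -7 at index 2, swap → [13, 7, 1, -19, -14, -7]
Insert -20:
  append -20 at index 6 → [13, 7, 1, -19, -14, -7, -20] (no swap needed)
Insert 17:
  append 17 at index 7 → [13, 7, 1, -19, -14, -7, -20, 17]
  17 > parent -19 at index 3, swap → [13, 7, 1, 17, -14, -7, -20, -19]
  17 > parent 7 at index 1, swap → [13, 17, 1, 7, -14, -7, -20, -19]
  17 > parent 13 at index 0, swap → [17, 13, 1, 7, -14, -7, -20, -19]
Insert 9:
  append 9 at index 8 → [17, 13, 1, 7, -14, -7, -20, -19, 9]
  9 > parent 7 at index 3, swap → [17, 13, 1, 9, -14, -7, -20, -19, 7]

[17, 13, 1, 9, -14, -7, -20, -19, 7]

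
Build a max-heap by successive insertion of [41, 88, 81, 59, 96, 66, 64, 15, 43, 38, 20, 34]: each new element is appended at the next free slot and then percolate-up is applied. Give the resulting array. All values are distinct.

Insert 41:
  append 41 at index 0 → [41] (no swap needed)
Insert 88:
  append 88 at index 1 → [41, 88]
  88 > parent 41 at index 0, swap → [88, 41]
Insert 81:
  append 81 at index 2 → [88, 41, 81] (no swap needed)
Insert 59:
  append 59 at index 3 → [88, 41, 81, 59]
  59 > parent 41 at index 1, swap → [88, 59, 81, 41]
Insert 96:
  append 96 at index 4 → [88, 59, 81, 41, 96]
  96 > parent 59 at index 1, swap → [88, 96, 81, 41, 59]
  96 > parent 88 at index 0, swap → [96, 88, 81, 41, 59]
Insert 66:
  append 66 at index 5 → [96, 88, 81, 41, 59, 66] (no swap needed)
Insert 64:
  append 64 at index 6 → [96, 88, 81, 41, 59, 66, 64] (no swap needed)
Insert 15:
  append 15 at index 7 → [96, 88, 81, 41, 59, 66, 64, 15] (no swap needed)
Insert 43:
  append 43 at index 8 → [96, 88, 81, 41, 59, 66, 64, 15, 43]
  43 > parent 41 at index 3, swap → [96, 88, 81, 43, 59, 66, 64, 15, 41]
Insert 38:
  append 38 at index 9 → [96, 88, 81, 43, 59, 66, 64, 15, 41, 38] (no swap needed)
Insert 20:
  append 20 at index 10 → [96, 88, 81, 43, 59, 66, 64, 15, 41, 38, 20] (no swap needed)
Insert 34:
  append 34 at index 11 → [96, 88, 81, 43, 59, 66, 64, 15, 41, 38, 20, 34] (no swap needed)

[96, 88, 81, 43, 59, 66, 64, 15, 41, 38, 20, 34]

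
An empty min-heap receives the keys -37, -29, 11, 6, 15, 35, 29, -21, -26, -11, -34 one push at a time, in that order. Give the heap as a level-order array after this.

Insert -37:
  append -37 at index 0 → [-37] (no swap needed)
Insert -29:
  append -29 at index 1 → [-37, -29] (no swap needed)
Insert 11:
  append 11 at index 2 → [-37, -29, 11] (no swap needed)
Insert 6:
  append 6 at index 3 → [-37, -29, 11, 6] (no swap needed)
Insert 15:
  append 15 at index 4 → [-37, -29, 11, 6, 15] (no swap needed)
Insert 35:
  append 35 at index 5 → [-37, -29, 11, 6, 15, 35] (no swap needed)
Insert 29:
  append 29 at index 6 → [-37, -29, 11, 6, 15, 35, 29] (no swap needed)
Insert -21:
  append -21 at index 7 → [-37, -29, 11, 6, 15, 35, 29, -21]
  -21 < parent 6 at index 3, swap → [-37, -29, 11, -21, 15, 35, 29, 6]
Insert -26:
  append -26 at index 8 → [-37, -29, 11, -21, 15, 35, 29, 6, -26]
  -26 < parent -21 at index 3, swap → [-37, -29, 11, -26, 15, 35, 29, 6, -21]
Insert -11:
  append -11 at index 9 → [-37, -29, 11, -26, 15, 35, 29, 6, -21, -11]
  -11 < parent 15 at index 4, swap → [-37, -29, 11, -26, -11, 35, 29, 6, -21, 15]
Insert -34:
  append -34 at index 10 → [-37, -29, 11, -26, -11, 35, 29, 6, -21, 15, -34]
  -34 < parent -11 at index 4, swap → [-37, -29, 11, -26, -34, 35, 29, 6, -21, 15, -11]
  -34 < parent -29 at index 1, swap → [-37, -34, 11, -26, -29, 35, 29, 6, -21, 15, -11]

[-37, -34, 11, -26, -29, 35, 29, 6, -21, 15, -11]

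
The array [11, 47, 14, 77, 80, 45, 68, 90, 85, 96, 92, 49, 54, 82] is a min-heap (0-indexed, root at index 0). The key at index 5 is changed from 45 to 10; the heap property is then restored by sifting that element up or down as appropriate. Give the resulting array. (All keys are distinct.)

[10, 47, 11, 77, 80, 14, 68, 90, 85, 96, 92, 49, 54, 82]

set index 5 from 45 to 10 → [11, 47, 14, 77, 80, 10, 68, 90, 85, 96, 92, 49, 54, 82]
10 < parent 14 at index 2, swap → [11, 47, 10, 77, 80, 14, 68, 90, 85, 96, 92, 49, 54, 82]
10 < parent 11 at index 0, swap → [10, 47, 11, 77, 80, 14, 68, 90, 85, 96, 92, 49, 54, 82]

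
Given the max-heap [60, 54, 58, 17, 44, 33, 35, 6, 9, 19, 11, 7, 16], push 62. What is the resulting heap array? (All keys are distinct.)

append 62 at index 13 → [60, 54, 58, 17, 44, 33, 35, 6, 9, 19, 11, 7, 16, 62]
62 > parent 35 at index 6, swap → [60, 54, 58, 17, 44, 33, 62, 6, 9, 19, 11, 7, 16, 35]
62 > parent 58 at index 2, swap → [60, 54, 62, 17, 44, 33, 58, 6, 9, 19, 11, 7, 16, 35]
62 > parent 60 at index 0, swap → [62, 54, 60, 17, 44, 33, 58, 6, 9, 19, 11, 7, 16, 35]

[62, 54, 60, 17, 44, 33, 58, 6, 9, 19, 11, 7, 16, 35]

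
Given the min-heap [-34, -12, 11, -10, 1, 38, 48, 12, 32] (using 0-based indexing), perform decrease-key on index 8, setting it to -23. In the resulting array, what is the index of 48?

6

set index 8 from 32 to -23 → [-34, -12, 11, -10, 1, 38, 48, 12, -23]
-23 < parent -10 at index 3, swap → [-34, -12, 11, -23, 1, 38, 48, 12, -10]
-23 < parent -12 at index 1, swap → [-34, -23, 11, -12, 1, 38, 48, 12, -10]
resulting array: [-34, -23, 11, -12, 1, 38, 48, 12, -10]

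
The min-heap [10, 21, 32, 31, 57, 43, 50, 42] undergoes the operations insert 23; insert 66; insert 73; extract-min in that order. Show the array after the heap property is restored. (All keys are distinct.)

[21, 23, 32, 31, 57, 43, 50, 42, 73, 66]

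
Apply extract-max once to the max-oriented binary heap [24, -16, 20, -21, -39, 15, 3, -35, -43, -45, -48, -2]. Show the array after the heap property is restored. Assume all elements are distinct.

remove root 24; move last element -2 to root → [-2, -16, 20, -21, -39, 15, 3, -35, -43, -45, -48]
-2 vs larger child 20 at index 2, swap → [20, -16, -2, -21, -39, 15, 3, -35, -43, -45, -48]
-2 vs larger child 15 at index 5, swap → [20, -16, 15, -21, -39, -2, 3, -35, -43, -45, -48]

[20, -16, 15, -21, -39, -2, 3, -35, -43, -45, -48]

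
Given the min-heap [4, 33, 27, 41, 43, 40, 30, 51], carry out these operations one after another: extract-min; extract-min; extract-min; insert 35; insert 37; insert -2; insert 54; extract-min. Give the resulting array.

[33, 41, 35, 51, 43, 40, 37, 54]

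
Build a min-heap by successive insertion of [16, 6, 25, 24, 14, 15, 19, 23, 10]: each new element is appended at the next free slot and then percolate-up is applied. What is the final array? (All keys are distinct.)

[6, 10, 15, 14, 16, 25, 19, 24, 23]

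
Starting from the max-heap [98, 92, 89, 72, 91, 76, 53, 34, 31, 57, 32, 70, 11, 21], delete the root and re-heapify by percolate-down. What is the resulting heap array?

[92, 91, 89, 72, 57, 76, 53, 34, 31, 21, 32, 70, 11]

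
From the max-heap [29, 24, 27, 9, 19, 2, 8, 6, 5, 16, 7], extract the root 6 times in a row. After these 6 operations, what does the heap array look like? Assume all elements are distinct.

extract-max #1 returns 29:
  remove root 29; move last element 7 to root → [7, 24, 27, 9, 19, 2, 8, 6, 5, 16]
  7 vs larger child 27 at index 2, swap → [27, 24, 7, 9, 19, 2, 8, 6, 5, 16]
  7 vs larger child 8 at index 6, swap → [27, 24, 8, 9, 19, 2, 7, 6, 5, 16]
extract-max #2 returns 27:
  remove root 27; move last element 16 to root → [16, 24, 8, 9, 19, 2, 7, 6, 5]
  16 vs larger child 24 at index 1, swap → [24, 16, 8, 9, 19, 2, 7, 6, 5]
  16 vs larger child 19 at index 4, swap → [24, 19, 8, 9, 16, 2, 7, 6, 5]
extract-max #3 returns 24:
  remove root 24; move last element 5 to root → [5, 19, 8, 9, 16, 2, 7, 6]
  5 vs larger child 19 at index 1, swap → [19, 5, 8, 9, 16, 2, 7, 6]
  5 vs larger child 16 at index 4, swap → [19, 16, 8, 9, 5, 2, 7, 6]
extract-max #4 returns 19:
  remove root 19; move last element 6 to root → [6, 16, 8, 9, 5, 2, 7]
  6 vs larger child 16 at index 1, swap → [16, 6, 8, 9, 5, 2, 7]
  6 vs larger child 9 at index 3, swap → [16, 9, 8, 6, 5, 2, 7]
extract-max #5 returns 16:
  remove root 16; move last element 7 to root → [7, 9, 8, 6, 5, 2]
  7 vs larger child 9 at index 1, swap → [9, 7, 8, 6, 5, 2]
extract-max #6 returns 9:
  remove root 9; move last element 2 to root → [2, 7, 8, 6, 5]
  2 vs larger child 8 at index 2, swap → [8, 7, 2, 6, 5]

[8, 7, 2, 6, 5]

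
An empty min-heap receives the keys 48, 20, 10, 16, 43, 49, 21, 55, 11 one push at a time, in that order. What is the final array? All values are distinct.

Insert 48:
  append 48 at index 0 → [48] (no swap needed)
Insert 20:
  append 20 at index 1 → [48, 20]
  20 < parent 48 at index 0, swap → [20, 48]
Insert 10:
  append 10 at index 2 → [20, 48, 10]
  10 < parent 20 at index 0, swap → [10, 48, 20]
Insert 16:
  append 16 at index 3 → [10, 48, 20, 16]
  16 < parent 48 at index 1, swap → [10, 16, 20, 48]
Insert 43:
  append 43 at index 4 → [10, 16, 20, 48, 43] (no swap needed)
Insert 49:
  append 49 at index 5 → [10, 16, 20, 48, 43, 49] (no swap needed)
Insert 21:
  append 21 at index 6 → [10, 16, 20, 48, 43, 49, 21] (no swap needed)
Insert 55:
  append 55 at index 7 → [10, 16, 20, 48, 43, 49, 21, 55] (no swap needed)
Insert 11:
  append 11 at index 8 → [10, 16, 20, 48, 43, 49, 21, 55, 11]
  11 < parent 48 at index 3, swap → [10, 16, 20, 11, 43, 49, 21, 55, 48]
  11 < parent 16 at index 1, swap → [10, 11, 20, 16, 43, 49, 21, 55, 48]

[10, 11, 20, 16, 43, 49, 21, 55, 48]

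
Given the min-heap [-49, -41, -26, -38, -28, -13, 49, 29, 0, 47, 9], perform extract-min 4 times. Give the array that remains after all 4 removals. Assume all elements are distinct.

extract-min #1 returns -49:
  remove root -49; move last element 9 to root → [9, -41, -26, -38, -28, -13, 49, 29, 0, 47]
  9 vs smaller child -41 at index 1, swap → [-41, 9, -26, -38, -28, -13, 49, 29, 0, 47]
  9 vs smaller child -38 at index 3, swap → [-41, -38, -26, 9, -28, -13, 49, 29, 0, 47]
  9 vs smaller child 0 at index 8, swap → [-41, -38, -26, 0, -28, -13, 49, 29, 9, 47]
extract-min #2 returns -41:
  remove root -41; move last element 47 to root → [47, -38, -26, 0, -28, -13, 49, 29, 9]
  47 vs smaller child -38 at index 1, swap → [-38, 47, -26, 0, -28, -13, 49, 29, 9]
  47 vs smaller child -28 at index 4, swap → [-38, -28, -26, 0, 47, -13, 49, 29, 9]
extract-min #3 returns -38:
  remove root -38; move last element 9 to root → [9, -28, -26, 0, 47, -13, 49, 29]
  9 vs smaller child -28 at index 1, swap → [-28, 9, -26, 0, 47, -13, 49, 29]
  9 vs smaller child 0 at index 3, swap → [-28, 0, -26, 9, 47, -13, 49, 29]
extract-min #4 returns -28:
  remove root -28; move last element 29 to root → [29, 0, -26, 9, 47, -13, 49]
  29 vs smaller child -26 at index 2, swap → [-26, 0, 29, 9, 47, -13, 49]
  29 vs smaller child -13 at index 5, swap → [-26, 0, -13, 9, 47, 29, 49]

[-26, 0, -13, 9, 47, 29, 49]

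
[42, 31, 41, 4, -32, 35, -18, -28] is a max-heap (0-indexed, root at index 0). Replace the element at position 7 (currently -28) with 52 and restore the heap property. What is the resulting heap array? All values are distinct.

set index 7 from -28 to 52 → [42, 31, 41, 4, -32, 35, -18, 52]
52 > parent 4 at index 3, swap → [42, 31, 41, 52, -32, 35, -18, 4]
52 > parent 31 at index 1, swap → [42, 52, 41, 31, -32, 35, -18, 4]
52 > parent 42 at index 0, swap → [52, 42, 41, 31, -32, 35, -18, 4]

[52, 42, 41, 31, -32, 35, -18, 4]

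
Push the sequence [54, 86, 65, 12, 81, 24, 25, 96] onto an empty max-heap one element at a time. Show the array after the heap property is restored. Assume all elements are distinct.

Insert 54:
  append 54 at index 0 → [54] (no swap needed)
Insert 86:
  append 86 at index 1 → [54, 86]
  86 > parent 54 at index 0, swap → [86, 54]
Insert 65:
  append 65 at index 2 → [86, 54, 65] (no swap needed)
Insert 12:
  append 12 at index 3 → [86, 54, 65, 12] (no swap needed)
Insert 81:
  append 81 at index 4 → [86, 54, 65, 12, 81]
  81 > parent 54 at index 1, swap → [86, 81, 65, 12, 54]
Insert 24:
  append 24 at index 5 → [86, 81, 65, 12, 54, 24] (no swap needed)
Insert 25:
  append 25 at index 6 → [86, 81, 65, 12, 54, 24, 25] (no swap needed)
Insert 96:
  append 96 at index 7 → [86, 81, 65, 12, 54, 24, 25, 96]
  96 > parent 12 at index 3, swap → [86, 81, 65, 96, 54, 24, 25, 12]
  96 > parent 81 at index 1, swap → [86, 96, 65, 81, 54, 24, 25, 12]
  96 > parent 86 at index 0, swap → [96, 86, 65, 81, 54, 24, 25, 12]

[96, 86, 65, 81, 54, 24, 25, 12]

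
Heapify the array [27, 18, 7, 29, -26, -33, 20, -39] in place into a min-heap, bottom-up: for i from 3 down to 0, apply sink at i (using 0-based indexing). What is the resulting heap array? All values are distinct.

[-39, -26, -33, 18, 27, 7, 20, 29]

sift down from index 3:
  29 vs only child -39 at index 7, swap → [27, 18, 7, -39, -26, -33, 20, 29]
sift down from index 2:
  7 vs smaller child -33 at index 5, swap → [27, 18, -33, -39, -26, 7, 20, 29]
sift down from index 1:
  18 vs smaller child -39 at index 3, swap → [27, -39, -33, 18, -26, 7, 20, 29]
sift down from index 0:
  27 vs smaller child -39 at index 1, swap → [-39, 27, -33, 18, -26, 7, 20, 29]
  27 vs smaller child -26 at index 4, swap → [-39, -26, -33, 18, 27, 7, 20, 29]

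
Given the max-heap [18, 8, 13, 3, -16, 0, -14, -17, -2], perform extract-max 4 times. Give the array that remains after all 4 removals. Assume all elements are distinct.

[0, -14, -2, -17, -16]

extract-max #1 returns 18:
  remove root 18; move last element -2 to root → [-2, 8, 13, 3, -16, 0, -14, -17]
  -2 vs larger child 13 at index 2, swap → [13, 8, -2, 3, -16, 0, -14, -17]
  -2 vs larger child 0 at index 5, swap → [13, 8, 0, 3, -16, -2, -14, -17]
extract-max #2 returns 13:
  remove root 13; move last element -17 to root → [-17, 8, 0, 3, -16, -2, -14]
  -17 vs larger child 8 at index 1, swap → [8, -17, 0, 3, -16, -2, -14]
  -17 vs larger child 3 at index 3, swap → [8, 3, 0, -17, -16, -2, -14]
extract-max #3 returns 8:
  remove root 8; move last element -14 to root → [-14, 3, 0, -17, -16, -2]
  -14 vs larger child 3 at index 1, swap → [3, -14, 0, -17, -16, -2]
extract-max #4 returns 3:
  remove root 3; move last element -2 to root → [-2, -14, 0, -17, -16]
  -2 vs larger child 0 at index 2, swap → [0, -14, -2, -17, -16]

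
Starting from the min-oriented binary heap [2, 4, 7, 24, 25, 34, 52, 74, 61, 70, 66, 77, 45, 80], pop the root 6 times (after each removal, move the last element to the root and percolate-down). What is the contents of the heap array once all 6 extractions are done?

extract-min #1 returns 2:
  remove root 2; move last element 80 to root → [80, 4, 7, 24, 25, 34, 52, 74, 61, 70, 66, 77, 45]
  80 vs smaller child 4 at index 1, swap → [4, 80, 7, 24, 25, 34, 52, 74, 61, 70, 66, 77, 45]
  80 vs smaller child 24 at index 3, swap → [4, 24, 7, 80, 25, 34, 52, 74, 61, 70, 66, 77, 45]
  80 vs smaller child 61 at index 8, swap → [4, 24, 7, 61, 25, 34, 52, 74, 80, 70, 66, 77, 45]
extract-min #2 returns 4:
  remove root 4; move last element 45 to root → [45, 24, 7, 61, 25, 34, 52, 74, 80, 70, 66, 77]
  45 vs smaller child 7 at index 2, swap → [7, 24, 45, 61, 25, 34, 52, 74, 80, 70, 66, 77]
  45 vs smaller child 34 at index 5, swap → [7, 24, 34, 61, 25, 45, 52, 74, 80, 70, 66, 77]
extract-min #3 returns 7:
  remove root 7; move last element 77 to root → [77, 24, 34, 61, 25, 45, 52, 74, 80, 70, 66]
  77 vs smaller child 24 at index 1, swap → [24, 77, 34, 61, 25, 45, 52, 74, 80, 70, 66]
  77 vs smaller child 25 at index 4, swap → [24, 25, 34, 61, 77, 45, 52, 74, 80, 70, 66]
  77 vs smaller child 66 at index 10, swap → [24, 25, 34, 61, 66, 45, 52, 74, 80, 70, 77]
extract-min #4 returns 24:
  remove root 24; move last element 77 to root → [77, 25, 34, 61, 66, 45, 52, 74, 80, 70]
  77 vs smaller child 25 at index 1, swap → [25, 77, 34, 61, 66, 45, 52, 74, 80, 70]
  77 vs smaller child 61 at index 3, swap → [25, 61, 34, 77, 66, 45, 52, 74, 80, 70]
  77 vs smaller child 74 at index 7, swap → [25, 61, 34, 74, 66, 45, 52, 77, 80, 70]
extract-min #5 returns 25:
  remove root 25; move last element 70 to root → [70, 61, 34, 74, 66, 45, 52, 77, 80]
  70 vs smaller child 34 at index 2, swap → [34, 61, 70, 74, 66, 45, 52, 77, 80]
  70 vs smaller child 45 at index 5, swap → [34, 61, 45, 74, 66, 70, 52, 77, 80]
extract-min #6 returns 34:
  remove root 34; move last element 80 to root → [80, 61, 45, 74, 66, 70, 52, 77]
  80 vs smaller child 45 at index 2, swap → [45, 61, 80, 74, 66, 70, 52, 77]
  80 vs smaller child 52 at index 6, swap → [45, 61, 52, 74, 66, 70, 80, 77]

[45, 61, 52, 74, 66, 70, 80, 77]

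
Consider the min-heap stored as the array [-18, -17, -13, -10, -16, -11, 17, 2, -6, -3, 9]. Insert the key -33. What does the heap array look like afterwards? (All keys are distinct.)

append -33 at index 11 → [-18, -17, -13, -10, -16, -11, 17, 2, -6, -3, 9, -33]
-33 < parent -11 at index 5, swap → [-18, -17, -13, -10, -16, -33, 17, 2, -6, -3, 9, -11]
-33 < parent -13 at index 2, swap → [-18, -17, -33, -10, -16, -13, 17, 2, -6, -3, 9, -11]
-33 < parent -18 at index 0, swap → [-33, -17, -18, -10, -16, -13, 17, 2, -6, -3, 9, -11]

[-33, -17, -18, -10, -16, -13, 17, 2, -6, -3, 9, -11]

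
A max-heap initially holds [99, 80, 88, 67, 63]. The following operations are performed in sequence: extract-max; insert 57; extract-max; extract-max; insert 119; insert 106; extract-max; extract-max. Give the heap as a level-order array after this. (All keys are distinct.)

[67, 57, 63]

extract-max → returns 99:
  remove root 99; move last element 63 to root → [63, 80, 88, 67]
  63 vs larger child 88 at index 2, swap → [88, 80, 63, 67]
insert 57:
  append 57 at index 4 → [88, 80, 63, 67, 57] (no swap needed)
extract-max → returns 88:
  remove root 88; move last element 57 to root → [57, 80, 63, 67]
  57 vs larger child 80 at index 1, swap → [80, 57, 63, 67]
  57 vs only child 67 at index 3, swap → [80, 67, 63, 57]
extract-max → returns 80:
  remove root 80; move last element 57 to root → [57, 67, 63]
  57 vs larger child 67 at index 1, swap → [67, 57, 63]
insert 119:
  append 119 at index 3 → [67, 57, 63, 119]
  119 > parent 57 at index 1, swap → [67, 119, 63, 57]
  119 > parent 67 at index 0, swap → [119, 67, 63, 57]
insert 106:
  append 106 at index 4 → [119, 67, 63, 57, 106]
  106 > parent 67 at index 1, swap → [119, 106, 63, 57, 67]
extract-max → returns 119:
  remove root 119; move last element 67 to root → [67, 106, 63, 57]
  67 vs larger child 106 at index 1, swap → [106, 67, 63, 57]
extract-max → returns 106:
  remove root 106; move last element 57 to root → [57, 67, 63]
  57 vs larger child 67 at index 1, swap → [67, 57, 63]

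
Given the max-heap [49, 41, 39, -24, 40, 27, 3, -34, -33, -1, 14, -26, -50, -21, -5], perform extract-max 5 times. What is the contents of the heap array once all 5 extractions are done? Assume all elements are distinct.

[14, -1, 3, -24, -5, -26, -50, -34, -33, -21]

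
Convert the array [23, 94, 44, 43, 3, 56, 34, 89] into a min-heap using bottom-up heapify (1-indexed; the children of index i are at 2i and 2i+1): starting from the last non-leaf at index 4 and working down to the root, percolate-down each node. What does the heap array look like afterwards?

sift down from index 4: already satisfies heap property
sift down from index 3:
  44 vs smaller child 34 at index 7, swap → [23, 94, 34, 43, 3, 56, 44, 89]
sift down from index 2:
  94 vs smaller child 3 at index 5, swap → [23, 3, 34, 43, 94, 56, 44, 89]
sift down from index 1:
  23 vs smaller child 3 at index 2, swap → [3, 23, 34, 43, 94, 56, 44, 89]

[3, 23, 34, 43, 94, 56, 44, 89]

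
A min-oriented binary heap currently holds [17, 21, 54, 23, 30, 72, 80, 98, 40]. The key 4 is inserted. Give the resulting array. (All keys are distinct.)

append 4 at index 9 → [17, 21, 54, 23, 30, 72, 80, 98, 40, 4]
4 < parent 30 at index 4, swap → [17, 21, 54, 23, 4, 72, 80, 98, 40, 30]
4 < parent 21 at index 1, swap → [17, 4, 54, 23, 21, 72, 80, 98, 40, 30]
4 < parent 17 at index 0, swap → [4, 17, 54, 23, 21, 72, 80, 98, 40, 30]

[4, 17, 54, 23, 21, 72, 80, 98, 40, 30]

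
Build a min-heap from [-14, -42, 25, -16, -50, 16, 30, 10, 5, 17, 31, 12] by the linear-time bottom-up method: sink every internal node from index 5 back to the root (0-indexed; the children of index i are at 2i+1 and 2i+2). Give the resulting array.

[-50, -42, 12, -16, -14, 16, 30, 10, 5, 17, 31, 25]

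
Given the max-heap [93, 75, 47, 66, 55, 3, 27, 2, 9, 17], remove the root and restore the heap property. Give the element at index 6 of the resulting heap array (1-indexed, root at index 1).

3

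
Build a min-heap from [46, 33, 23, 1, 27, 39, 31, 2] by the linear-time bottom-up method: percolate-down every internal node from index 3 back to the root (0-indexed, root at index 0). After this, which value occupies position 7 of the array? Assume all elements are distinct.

sift down from index 3: already satisfies heap property
sift down from index 2: already satisfies heap property
sift down from index 1:
  33 vs smaller child 1 at index 3, swap → [46, 1, 23, 33, 27, 39, 31, 2]
  33 vs only child 2 at index 7, swap → [46, 1, 23, 2, 27, 39, 31, 33]
sift down from index 0:
  46 vs smaller child 1 at index 1, swap → [1, 46, 23, 2, 27, 39, 31, 33]
  46 vs smaller child 2 at index 3, swap → [1, 2, 23, 46, 27, 39, 31, 33]
  46 vs only child 33 at index 7, swap → [1, 2, 23, 33, 27, 39, 31, 46]
resulting array: [1, 2, 23, 33, 27, 39, 31, 46]

46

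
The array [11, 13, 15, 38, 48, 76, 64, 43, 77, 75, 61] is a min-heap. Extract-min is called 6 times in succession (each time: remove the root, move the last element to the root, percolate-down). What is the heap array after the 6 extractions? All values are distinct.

extract-min #1 returns 11:
  remove root 11; move last element 61 to root → [61, 13, 15, 38, 48, 76, 64, 43, 77, 75]
  61 vs smaller child 13 at index 1, swap → [13, 61, 15, 38, 48, 76, 64, 43, 77, 75]
  61 vs smaller child 38 at index 3, swap → [13, 38, 15, 61, 48, 76, 64, 43, 77, 75]
  61 vs smaller child 43 at index 7, swap → [13, 38, 15, 43, 48, 76, 64, 61, 77, 75]
extract-min #2 returns 13:
  remove root 13; move last element 75 to root → [75, 38, 15, 43, 48, 76, 64, 61, 77]
  75 vs smaller child 15 at index 2, swap → [15, 38, 75, 43, 48, 76, 64, 61, 77]
  75 vs smaller child 64 at index 6, swap → [15, 38, 64, 43, 48, 76, 75, 61, 77]
extract-min #3 returns 15:
  remove root 15; move last element 77 to root → [77, 38, 64, 43, 48, 76, 75, 61]
  77 vs smaller child 38 at index 1, swap → [38, 77, 64, 43, 48, 76, 75, 61]
  77 vs smaller child 43 at index 3, swap → [38, 43, 64, 77, 48, 76, 75, 61]
  77 vs only child 61 at index 7, swap → [38, 43, 64, 61, 48, 76, 75, 77]
extract-min #4 returns 38:
  remove root 38; move last element 77 to root → [77, 43, 64, 61, 48, 76, 75]
  77 vs smaller child 43 at index 1, swap → [43, 77, 64, 61, 48, 76, 75]
  77 vs smaller child 48 at index 4, swap → [43, 48, 64, 61, 77, 76, 75]
extract-min #5 returns 43:
  remove root 43; move last element 75 to root → [75, 48, 64, 61, 77, 76]
  75 vs smaller child 48 at index 1, swap → [48, 75, 64, 61, 77, 76]
  75 vs smaller child 61 at index 3, swap → [48, 61, 64, 75, 77, 76]
extract-min #6 returns 48:
  remove root 48; move last element 76 to root → [76, 61, 64, 75, 77]
  76 vs smaller child 61 at index 1, swap → [61, 76, 64, 75, 77]
  76 vs smaller child 75 at index 3, swap → [61, 75, 64, 76, 77]

[61, 75, 64, 76, 77]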